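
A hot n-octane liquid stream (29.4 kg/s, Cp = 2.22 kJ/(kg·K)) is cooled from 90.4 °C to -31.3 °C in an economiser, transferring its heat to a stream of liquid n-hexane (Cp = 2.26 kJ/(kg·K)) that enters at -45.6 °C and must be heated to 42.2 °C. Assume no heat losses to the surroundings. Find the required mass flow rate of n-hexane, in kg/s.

ṁ_c = 40.0 kg/s

Heat released by hot stream: Q = 29.4 × 2.22 × (90.4 − -31.3) = 7943.1 kJ/s
Energy balance on cold side (adiabatic exchanger): Q = ṁ_c·Cp_c·(T_c,out − T_c,in)
ṁ_c = 7943.1 / [2.26 × (42.2 − -45.6)] = 40.03 kg/s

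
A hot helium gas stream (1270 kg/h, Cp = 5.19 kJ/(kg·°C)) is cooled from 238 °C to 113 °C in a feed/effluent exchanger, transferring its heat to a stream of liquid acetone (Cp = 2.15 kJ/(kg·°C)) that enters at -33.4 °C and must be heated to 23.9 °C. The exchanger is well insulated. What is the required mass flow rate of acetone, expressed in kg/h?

ṁ_c = 6690 kg/h

Heat released by hot stream: Q = 1270 × 5.19 × (238 − 113) = 823910 kJ/h
Energy balance on cold side (adiabatic exchanger): Q = ṁ_c·Cp_c·(T_c,out − T_c,in)
ṁ_c = 823910 / [2.15 × (23.9 − -33.4)] = 6687.9 kg/h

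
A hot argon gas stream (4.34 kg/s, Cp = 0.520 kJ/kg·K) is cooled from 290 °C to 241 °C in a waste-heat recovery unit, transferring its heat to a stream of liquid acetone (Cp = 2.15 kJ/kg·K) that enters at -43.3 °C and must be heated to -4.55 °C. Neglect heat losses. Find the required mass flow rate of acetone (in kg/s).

Heat released by hot stream: Q = 4.34 × 0.520 × (290 − 241) = 110.58 kJ/s
Energy balance on cold side (adiabatic exchanger): Q = ṁ_c·Cp_c·(T_c,out − T_c,in)
ṁ_c = 110.58 / [2.15 × (-4.55 − -43.3)] = 1.3273 kg/s

ṁ_c = 1.33 kg/s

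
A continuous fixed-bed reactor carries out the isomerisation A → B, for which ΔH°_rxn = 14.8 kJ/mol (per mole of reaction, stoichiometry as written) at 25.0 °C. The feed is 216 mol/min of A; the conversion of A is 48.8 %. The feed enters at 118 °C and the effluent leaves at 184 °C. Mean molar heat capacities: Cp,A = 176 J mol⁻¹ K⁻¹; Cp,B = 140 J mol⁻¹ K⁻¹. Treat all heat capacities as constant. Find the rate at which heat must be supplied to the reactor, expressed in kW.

Q_in = 57.8 kW

Extent of reaction ξ = 0.488 × 216 = 105.41 mol/min
Reaction term: ξ·ΔH°_rxn = 105.41 × 14.8 = 1560 kJ/min
Sensible, feed 118→25 °C: -3535.5 kJ/min
Outlet flows (mol/min): A 110.59, B 105.41
Sensible, products 25→184 °C: 5441.2 kJ/min
Q = ΔH = 3465.7 kJ/min = 57.762 kW
Heat supplied = 57.762 kW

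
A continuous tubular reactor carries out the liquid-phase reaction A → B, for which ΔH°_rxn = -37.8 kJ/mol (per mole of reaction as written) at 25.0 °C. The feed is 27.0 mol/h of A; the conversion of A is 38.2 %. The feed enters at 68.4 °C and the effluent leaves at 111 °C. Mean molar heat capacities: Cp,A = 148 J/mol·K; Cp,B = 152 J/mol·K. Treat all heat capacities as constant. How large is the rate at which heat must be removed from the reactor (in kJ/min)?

Q_out = 3.60 kJ/min

Extent of reaction ξ = 0.382 × 27.0 = 10.314 mol/h
Reaction term: ξ·ΔH°_rxn = 10.314 × -37.8 = -389.87 kJ/h
Sensible, feed 68.4→25 °C: -173.43 kJ/h
Outlet flows (mol/h): A 16.686, B 10.314
Sensible, products 25→111 °C: 347.2 kJ/h
Q = ΔH = -216.09 kJ/h = -0.060025 kW
Heat removed = 3.6015 kJ/min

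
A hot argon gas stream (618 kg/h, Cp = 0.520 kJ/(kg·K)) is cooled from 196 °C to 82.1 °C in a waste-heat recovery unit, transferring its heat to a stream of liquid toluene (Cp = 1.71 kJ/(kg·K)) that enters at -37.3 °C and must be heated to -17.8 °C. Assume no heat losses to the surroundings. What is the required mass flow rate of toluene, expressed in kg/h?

ṁ_c = 1100 kg/h

Heat released by hot stream: Q = 618 × 0.520 × (196 − 82.1) = 36603 kJ/h
Energy balance on cold side (adiabatic exchanger): Q = ṁ_c·Cp_c·(T_c,out − T_c,in)
ṁ_c = 36603 / [1.71 × (-17.8 − -37.3)] = 1097.7 kg/h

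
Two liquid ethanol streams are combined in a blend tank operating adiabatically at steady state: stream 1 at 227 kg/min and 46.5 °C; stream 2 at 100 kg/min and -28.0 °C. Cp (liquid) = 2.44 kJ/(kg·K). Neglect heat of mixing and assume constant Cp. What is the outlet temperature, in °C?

T_out = 23.7 °C

No heat crosses the boundary, so H_out = H_in.
T_out = Σ ṁᵢCp,ᵢTᵢ / Σ ṁᵢCp,ᵢ
      = 18923 / 797.88 = 23.717 °C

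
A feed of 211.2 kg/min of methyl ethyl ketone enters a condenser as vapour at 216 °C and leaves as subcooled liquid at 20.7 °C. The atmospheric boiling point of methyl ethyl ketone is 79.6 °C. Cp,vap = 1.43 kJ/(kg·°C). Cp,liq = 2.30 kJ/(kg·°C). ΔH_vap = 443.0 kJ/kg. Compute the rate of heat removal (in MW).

Q_c = 2.72 MW

vapour 216→79.6 °C: -195.05 kJ/kg
condensation at 79.6 °C: -443 kJ/kg
liquid 79.6→20.7 °C: -135.47 kJ/kg
Δh = -195.05 + -443 + -135.47 = -773.52 kJ/kg
Q = ṁ·Δh = 211.2 kg/min × -773.52 kJ/kg = -163370 kJ/min
|Q| = 2722.8 kW = 2.7228 MW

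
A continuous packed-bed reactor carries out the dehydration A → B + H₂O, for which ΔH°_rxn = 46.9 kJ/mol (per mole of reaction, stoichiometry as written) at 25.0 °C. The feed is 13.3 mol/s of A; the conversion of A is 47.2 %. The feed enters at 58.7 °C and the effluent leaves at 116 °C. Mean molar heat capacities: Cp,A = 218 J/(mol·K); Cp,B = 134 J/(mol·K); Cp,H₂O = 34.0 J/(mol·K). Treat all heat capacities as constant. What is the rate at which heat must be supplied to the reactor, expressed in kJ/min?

Q_in = 25900 kJ/min

Extent of reaction ξ = 0.472 × 13.3 = 6.2776 mol/s
Reaction term: ξ·ΔH°_rxn = 6.2776 × 46.9 = 294.42 kJ/s
Sensible, feed 58.7→25 °C: -97.71 kJ/s
Outlet flows (mol/s): A 7.0224, B 6.2776, H₂O 6.2776
Sensible, products 25→116 °C: 235.28 kJ/s
Q = ΔH = 431.99 kJ/s = 431.99 kW
Heat supplied = 25920 kJ/min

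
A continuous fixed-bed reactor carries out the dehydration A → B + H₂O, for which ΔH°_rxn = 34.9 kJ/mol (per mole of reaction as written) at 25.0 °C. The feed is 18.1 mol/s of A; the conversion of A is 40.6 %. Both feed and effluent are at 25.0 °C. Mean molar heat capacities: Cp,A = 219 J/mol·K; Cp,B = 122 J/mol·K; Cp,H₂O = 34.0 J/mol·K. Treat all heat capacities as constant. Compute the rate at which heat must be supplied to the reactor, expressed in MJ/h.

Q_in = 923 MJ/h

Extent of reaction ξ = 0.406 × 18.1 = 7.3486 mol/s
Reaction term: ξ·ΔH°_rxn = 7.3486 × 34.9 = 256.47 kJ/s
Q = ΔH = 256.47 kJ/s = 256.47 kW
Heat supplied = 923.28 MJ/h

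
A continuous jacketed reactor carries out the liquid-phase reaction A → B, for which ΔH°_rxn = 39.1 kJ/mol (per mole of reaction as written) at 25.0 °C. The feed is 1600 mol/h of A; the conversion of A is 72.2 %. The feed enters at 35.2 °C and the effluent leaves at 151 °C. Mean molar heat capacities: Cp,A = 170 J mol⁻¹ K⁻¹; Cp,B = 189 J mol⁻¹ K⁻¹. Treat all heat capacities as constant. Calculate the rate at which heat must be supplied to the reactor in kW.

Extent of reaction ξ = 0.722 × 1600 = 1155.2 mol/h
Reaction term: ξ·ΔH°_rxn = 1155.2 × 39.1 = 45168 kJ/h
Sensible, feed 35.2→25 °C: -2774.4 kJ/h
Outlet flows (mol/h): A 444.8, B 1155.2
Sensible, products 25→151 °C: 37038 kJ/h
Q = ΔH = 79431 kJ/h = 22.064 kW
Heat supplied = 22.064 kW

Q_in = 22.1 kW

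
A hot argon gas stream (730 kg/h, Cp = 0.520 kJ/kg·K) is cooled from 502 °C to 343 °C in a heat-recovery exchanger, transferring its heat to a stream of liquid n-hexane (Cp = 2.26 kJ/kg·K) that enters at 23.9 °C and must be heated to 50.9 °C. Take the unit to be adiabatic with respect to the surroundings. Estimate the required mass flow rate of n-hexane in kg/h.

Heat released by hot stream: Q = 730 × 0.520 × (502 − 343) = 60356 kJ/h
Energy balance on cold side (adiabatic exchanger): Q = ṁ_c·Cp_c·(T_c,out − T_c,in)
ṁ_c = 60356 / [2.26 × (50.9 − 23.9)] = 989.12 kg/h

ṁ_c = 989 kg/h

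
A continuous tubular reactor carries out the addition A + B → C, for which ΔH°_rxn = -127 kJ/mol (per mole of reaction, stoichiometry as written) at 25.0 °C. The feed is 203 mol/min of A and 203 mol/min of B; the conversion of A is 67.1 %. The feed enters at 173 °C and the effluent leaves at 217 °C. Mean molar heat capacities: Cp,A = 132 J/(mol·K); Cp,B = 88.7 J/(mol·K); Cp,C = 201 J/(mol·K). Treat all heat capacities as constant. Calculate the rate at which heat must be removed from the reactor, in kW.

Q_out = 264 kW

Extent of reaction ξ = 0.671 × 203 = 136.21 mol/min
Reaction term: ξ·ΔH°_rxn = 136.21 × -127 = -17299 kJ/min
Sensible, feed 173→25 °C: -6630.7 kJ/min
Outlet flows (mol/min): A 66.787, B 66.787, C 136.21
Sensible, products 25→217 °C: 8086.8 kJ/min
Q = ΔH = -15843 kJ/min = -264.05 kW
Heat removed = 264.05 kW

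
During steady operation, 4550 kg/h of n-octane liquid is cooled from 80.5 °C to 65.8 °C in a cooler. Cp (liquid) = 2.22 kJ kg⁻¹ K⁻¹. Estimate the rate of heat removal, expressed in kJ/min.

Q_c = 2470 kJ/min

Q = ṁ·Cp·ΔT = 4550 × 2.22 × (65.8 − 80.5) = -148480 kJ/h
Converting: 148480 / 3600 s = 41.246 kW
Cooling duty = 2474.7 kJ/min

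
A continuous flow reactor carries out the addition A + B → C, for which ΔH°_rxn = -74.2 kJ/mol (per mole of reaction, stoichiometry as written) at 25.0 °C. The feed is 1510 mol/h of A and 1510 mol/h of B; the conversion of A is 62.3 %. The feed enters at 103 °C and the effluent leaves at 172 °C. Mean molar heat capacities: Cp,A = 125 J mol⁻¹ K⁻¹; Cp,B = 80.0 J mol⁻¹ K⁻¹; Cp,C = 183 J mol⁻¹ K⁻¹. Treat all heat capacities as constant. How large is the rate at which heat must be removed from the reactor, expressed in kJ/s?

Extent of reaction ξ = 0.623 × 1510 = 940.73 mol/h
Reaction term: ξ·ΔH°_rxn = 940.73 × -74.2 = -69802 kJ/h
Sensible, feed 103→25 °C: -24145 kJ/h
Outlet flows (mol/h): A 569.27, B 569.27, C 940.73
Sensible, products 25→172 °C: 42462 kJ/h
Q = ΔH = -51486 kJ/h = -14.302 kW
Heat removed = 14.302 kJ/s

Q_out = 14.3 kJ/s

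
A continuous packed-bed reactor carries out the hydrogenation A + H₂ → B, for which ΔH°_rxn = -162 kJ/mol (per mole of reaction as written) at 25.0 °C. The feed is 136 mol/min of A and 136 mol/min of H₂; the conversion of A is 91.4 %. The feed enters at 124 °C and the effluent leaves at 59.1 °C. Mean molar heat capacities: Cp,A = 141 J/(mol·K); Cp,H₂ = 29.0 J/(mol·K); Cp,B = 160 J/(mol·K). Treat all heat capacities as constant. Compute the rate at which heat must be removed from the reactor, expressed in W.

Q_out = 361000 W

Extent of reaction ξ = 0.914 × 136 = 124.3 mol/min
Reaction term: ξ·ΔH°_rxn = 124.3 × -162 = -20137 kJ/min
Sensible, feed 124→25 °C: -2288.9 kJ/min
Outlet flows (mol/min): A 11.696, H₂ 11.696, B 124.3
Sensible, products 25→59.1 °C: 746 kJ/min
Q = ΔH = -21680 kJ/min = -361.34 kW
Heat removed = 361340 W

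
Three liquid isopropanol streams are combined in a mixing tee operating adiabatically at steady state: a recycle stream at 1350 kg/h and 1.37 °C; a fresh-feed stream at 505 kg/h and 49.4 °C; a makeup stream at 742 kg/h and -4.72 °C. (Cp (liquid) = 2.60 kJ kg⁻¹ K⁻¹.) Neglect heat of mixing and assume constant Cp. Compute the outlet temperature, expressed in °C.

T_out = 8.97 °C

No heat crosses the boundary, so H_out = H_in.
T_out = Σ ṁᵢCp,ᵢTᵢ / Σ ṁᵢCp,ᵢ
      = 60565 / 6752.2 = 8.9697 °C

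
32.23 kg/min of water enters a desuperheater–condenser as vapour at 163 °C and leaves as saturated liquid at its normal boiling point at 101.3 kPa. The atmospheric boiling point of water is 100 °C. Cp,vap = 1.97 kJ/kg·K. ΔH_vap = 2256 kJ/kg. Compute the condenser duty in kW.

Q_c = 1280 kW

vapour 163→100 °C: -124.11 kJ/kg
condensation at 100 °C: -2256 kJ/kg
Δh = -124.11 + -2256 = -2380.1 kJ/kg
Q = ṁ·Δh = 32.23 kg/min × -2380.1 kJ/kg = -76711 kJ/min
|Q| = 1278.5 kW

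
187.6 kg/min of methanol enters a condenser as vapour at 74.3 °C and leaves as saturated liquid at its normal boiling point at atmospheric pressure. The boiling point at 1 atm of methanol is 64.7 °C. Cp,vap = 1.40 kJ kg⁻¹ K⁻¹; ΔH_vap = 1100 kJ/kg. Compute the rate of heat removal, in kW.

Q_c = 3480 kW

vapour 74.3→64.7 °C: -13.44 kJ/kg
condensation at 64.7 °C: -1100 kJ/kg
Δh = -13.44 + -1100 = -1113.4 kJ/kg
Q = ṁ·Δh = 187.6 kg/min × -1113.4 kJ/kg = -208880 kJ/min
|Q| = 3481.4 kW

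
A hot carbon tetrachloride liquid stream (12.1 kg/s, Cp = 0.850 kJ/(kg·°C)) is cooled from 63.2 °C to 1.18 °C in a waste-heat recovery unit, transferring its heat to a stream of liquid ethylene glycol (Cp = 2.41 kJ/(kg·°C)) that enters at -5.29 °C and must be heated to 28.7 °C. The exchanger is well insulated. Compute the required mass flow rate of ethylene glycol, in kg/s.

Heat released by hot stream: Q = 12.1 × 0.850 × (63.2 − 1.18) = 637.88 kJ/s
Energy balance on cold side (adiabatic exchanger): Q = ṁ_c·Cp_c·(T_c,out − T_c,in)
ṁ_c = 637.88 / [2.41 × (28.7 − -5.29)] = 7.787 kg/s

ṁ_c = 7.79 kg/s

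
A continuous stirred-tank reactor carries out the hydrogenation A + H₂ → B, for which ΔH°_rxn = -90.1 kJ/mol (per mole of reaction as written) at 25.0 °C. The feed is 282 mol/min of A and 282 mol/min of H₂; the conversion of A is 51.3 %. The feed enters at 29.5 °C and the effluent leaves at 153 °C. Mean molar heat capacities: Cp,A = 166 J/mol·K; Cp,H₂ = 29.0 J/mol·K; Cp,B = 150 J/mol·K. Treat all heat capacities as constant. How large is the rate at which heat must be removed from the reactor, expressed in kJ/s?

Q_out = 118 kJ/s

Extent of reaction ξ = 0.513 × 282 = 144.67 mol/min
Reaction term: ξ·ΔH°_rxn = 144.67 × -90.1 = -13034 kJ/min
Sensible, feed 29.5→25 °C: -247.46 kJ/min
Outlet flows (mol/min): A 137.33, H₂ 137.33, B 144.67
Sensible, products 25→153 °C: 6205.4 kJ/min
Q = ΔH = -7076.4 kJ/min = -117.94 kW
Heat removed = 117.94 kJ/s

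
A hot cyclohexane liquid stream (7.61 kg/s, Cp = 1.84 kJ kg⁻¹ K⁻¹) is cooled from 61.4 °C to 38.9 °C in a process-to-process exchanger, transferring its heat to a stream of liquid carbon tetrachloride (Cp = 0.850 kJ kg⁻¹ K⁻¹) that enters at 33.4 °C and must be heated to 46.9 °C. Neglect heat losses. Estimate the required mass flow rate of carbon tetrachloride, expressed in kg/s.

ṁ_c = 27.5 kg/s

Heat released by hot stream: Q = 7.61 × 1.84 × (61.4 − 38.9) = 315.05 kJ/s
Energy balance on cold side (adiabatic exchanger): Q = ṁ_c·Cp_c·(T_c,out − T_c,in)
ṁ_c = 315.05 / [0.850 × (46.9 − 33.4)] = 27.456 kg/s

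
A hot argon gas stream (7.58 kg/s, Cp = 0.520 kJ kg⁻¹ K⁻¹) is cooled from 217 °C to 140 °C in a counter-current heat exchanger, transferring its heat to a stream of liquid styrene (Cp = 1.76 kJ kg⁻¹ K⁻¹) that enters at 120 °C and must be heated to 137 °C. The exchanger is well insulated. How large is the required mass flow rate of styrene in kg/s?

Heat released by hot stream: Q = 7.58 × 0.520 × (217 − 140) = 303.5 kJ/s
Energy balance on cold side (adiabatic exchanger): Q = ṁ_c·Cp_c·(T_c,out − T_c,in)
ṁ_c = 303.5 / [1.76 × (137 − 120)] = 10.144 kg/s

ṁ_c = 10.1 kg/s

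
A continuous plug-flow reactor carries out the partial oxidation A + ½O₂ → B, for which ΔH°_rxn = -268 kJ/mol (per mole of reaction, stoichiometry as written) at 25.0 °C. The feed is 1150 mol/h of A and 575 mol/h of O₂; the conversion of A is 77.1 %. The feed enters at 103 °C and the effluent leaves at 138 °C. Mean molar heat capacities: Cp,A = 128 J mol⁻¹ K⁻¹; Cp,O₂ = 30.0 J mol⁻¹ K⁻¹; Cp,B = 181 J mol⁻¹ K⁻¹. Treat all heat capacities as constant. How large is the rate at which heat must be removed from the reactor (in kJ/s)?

Q_out = 63.3 kJ/s

Extent of reaction ξ = 0.771 × 1150 = 886.65 mol/h
Reaction term: ξ·ΔH°_rxn = 886.65 × -268 = -237620 kJ/h
Sensible, feed 103→25 °C: -12827 kJ/h
Outlet flows (mol/h): A 263.35, O₂ 131.68, B 886.65
Sensible, products 25→138 °C: 22390 kJ/h
Q = ΔH = -228060 kJ/h = -63.35 kW
Heat removed = 63.35 kJ/s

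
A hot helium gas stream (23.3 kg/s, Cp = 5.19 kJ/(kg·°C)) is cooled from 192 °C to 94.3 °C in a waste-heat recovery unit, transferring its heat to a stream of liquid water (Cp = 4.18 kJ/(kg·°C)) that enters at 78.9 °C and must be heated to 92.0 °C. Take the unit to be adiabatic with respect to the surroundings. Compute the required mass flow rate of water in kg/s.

ṁ_c = 216 kg/s

Heat released by hot stream: Q = 23.3 × 5.19 × (192 − 94.3) = 11815 kJ/s
Energy balance on cold side (adiabatic exchanger): Q = ṁ_c·Cp_c·(T_c,out − T_c,in)
ṁ_c = 11815 / [4.18 × (92.0 − 78.9)] = 215.76 kg/s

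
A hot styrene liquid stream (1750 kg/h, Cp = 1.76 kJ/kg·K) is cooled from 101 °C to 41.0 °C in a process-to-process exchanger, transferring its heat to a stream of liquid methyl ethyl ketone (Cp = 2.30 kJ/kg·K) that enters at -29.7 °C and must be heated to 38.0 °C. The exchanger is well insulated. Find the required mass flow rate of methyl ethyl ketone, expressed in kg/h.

ṁ_c = 1190 kg/h

Heat released by hot stream: Q = 1750 × 1.76 × (101 − 41.0) = 184800 kJ/h
Energy balance on cold side (adiabatic exchanger): Q = ṁ_c·Cp_c·(T_c,out − T_c,in)
ṁ_c = 184800 / [2.30 × (38.0 − -29.7)] = 1186.8 kg/h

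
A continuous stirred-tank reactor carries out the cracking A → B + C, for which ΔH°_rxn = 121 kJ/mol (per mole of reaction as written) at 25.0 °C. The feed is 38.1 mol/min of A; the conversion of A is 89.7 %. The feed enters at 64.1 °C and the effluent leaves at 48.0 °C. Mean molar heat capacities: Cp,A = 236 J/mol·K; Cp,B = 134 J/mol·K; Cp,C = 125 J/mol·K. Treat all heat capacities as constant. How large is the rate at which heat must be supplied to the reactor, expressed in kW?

Extent of reaction ξ = 0.897 × 38.1 = 34.176 mol/min
Reaction term: ξ·ΔH°_rxn = 34.176 × 121 = 4135.3 kJ/min
Sensible, feed 64.1→25 °C: -351.57 kJ/min
Outlet flows (mol/min): A 3.9243, B 34.176, C 34.176
Sensible, products 25→48.0 °C: 224.89 kJ/min
Q = ΔH = 4008.6 kJ/min = 66.81 kW
Heat supplied = 66.81 kW

Q_in = 66.8 kW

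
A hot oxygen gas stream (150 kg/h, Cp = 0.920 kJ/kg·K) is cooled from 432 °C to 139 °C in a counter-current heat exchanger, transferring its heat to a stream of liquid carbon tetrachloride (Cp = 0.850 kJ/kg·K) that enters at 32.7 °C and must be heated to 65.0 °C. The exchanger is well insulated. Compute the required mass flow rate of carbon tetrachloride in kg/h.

ṁ_c = 1470 kg/h

Heat released by hot stream: Q = 150 × 0.920 × (432 − 139) = 40434 kJ/h
Energy balance on cold side (adiabatic exchanger): Q = ṁ_c·Cp_c·(T_c,out − T_c,in)
ṁ_c = 40434 / [0.850 × (65.0 − 32.7)] = 1472.7 kg/h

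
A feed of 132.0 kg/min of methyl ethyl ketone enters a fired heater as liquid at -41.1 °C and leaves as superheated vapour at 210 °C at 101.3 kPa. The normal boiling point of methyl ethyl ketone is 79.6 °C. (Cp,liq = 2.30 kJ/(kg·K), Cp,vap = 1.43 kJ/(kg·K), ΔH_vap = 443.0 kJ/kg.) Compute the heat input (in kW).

liquid -41.1→79.6 °C: 277.61 kJ/kg
vaporisation at 79.6 °C: 443 kJ/kg
vapour 79.6→210 °C: 186.47 kJ/kg
Δh = 277.61 + 443 + 186.47 = 907.08 kJ/kg
Q = ṁ·Δh = 132.0 kg/min × 907.08 kJ/kg = 119730 kJ/min
|Q| = 1995.6 kW

Q = 2000 kW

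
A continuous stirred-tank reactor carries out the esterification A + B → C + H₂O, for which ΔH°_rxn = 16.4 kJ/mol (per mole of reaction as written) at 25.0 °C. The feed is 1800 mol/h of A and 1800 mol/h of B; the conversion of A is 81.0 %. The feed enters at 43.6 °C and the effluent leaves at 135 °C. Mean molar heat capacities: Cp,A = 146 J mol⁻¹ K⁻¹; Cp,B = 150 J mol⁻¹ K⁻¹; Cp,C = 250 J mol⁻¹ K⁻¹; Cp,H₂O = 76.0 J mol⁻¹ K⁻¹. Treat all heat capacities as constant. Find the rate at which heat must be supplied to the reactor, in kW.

Q_in = 21.5 kW

Extent of reaction ξ = 0.810 × 1800 = 1458 mol/h
Reaction term: ξ·ΔH°_rxn = 1458 × 16.4 = 23911 kJ/h
Sensible, feed 43.6→25 °C: -9910.1 kJ/h
Outlet flows (mol/h): A 342, B 342, C 1458, H₂O 1458
Sensible, products 25→135 °C: 63419 kJ/h
Q = ΔH = 77421 kJ/h = 21.506 kW
Heat supplied = 21.506 kW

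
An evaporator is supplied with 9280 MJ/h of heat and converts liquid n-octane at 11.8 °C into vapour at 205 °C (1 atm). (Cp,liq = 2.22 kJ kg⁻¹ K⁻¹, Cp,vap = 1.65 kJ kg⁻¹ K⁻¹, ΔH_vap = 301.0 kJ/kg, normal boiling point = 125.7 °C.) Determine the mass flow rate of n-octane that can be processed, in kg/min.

ṁ = 226 kg/min

Δh = 2.22×(125.7−11.8) + 301.0 + 1.65×(205−125.7) = 684.7 kJ/kg
Q = 9280 MJ/h = 2577.8 kJ/s = 154670 kJ/min
ṁ = Q/Δh = 154670 / 684.7 = 225.89 kg/min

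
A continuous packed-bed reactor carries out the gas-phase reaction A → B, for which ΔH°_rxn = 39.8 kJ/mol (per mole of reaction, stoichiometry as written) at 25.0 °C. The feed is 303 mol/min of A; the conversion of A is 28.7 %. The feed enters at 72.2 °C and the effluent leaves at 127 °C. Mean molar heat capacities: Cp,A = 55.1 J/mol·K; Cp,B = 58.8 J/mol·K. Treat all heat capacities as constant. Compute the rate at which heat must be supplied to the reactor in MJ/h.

Q_in = 265 MJ/h

Extent of reaction ξ = 0.287 × 303 = 86.961 mol/min
Reaction term: ξ·ΔH°_rxn = 86.961 × 39.8 = 3461 kJ/min
Sensible, feed 72.2→25 °C: -788.02 kJ/min
Outlet flows (mol/min): A 216.04, B 86.961
Sensible, products 25→127 °C: 1735.7 kJ/min
Q = ΔH = 4408.8 kJ/min = 73.479 kW
Heat supplied = 264.53 MJ/h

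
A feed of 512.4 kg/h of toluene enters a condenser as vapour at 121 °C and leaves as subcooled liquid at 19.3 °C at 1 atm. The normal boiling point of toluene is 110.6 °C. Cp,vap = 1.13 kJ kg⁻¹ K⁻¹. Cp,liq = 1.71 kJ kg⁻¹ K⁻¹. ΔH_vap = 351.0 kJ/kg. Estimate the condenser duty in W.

Q_c = 73900 W

vapour 121→110.6 °C: -11.752 kJ/kg
condensation at 110.6 °C: -351 kJ/kg
liquid 110.6→19.3 °C: -156.12 kJ/kg
Δh = -11.752 + -351 + -156.12 = -518.88 kJ/kg
Q = ṁ·Δh = 512.4 kg/h × -518.88 kJ/kg = -265870 kJ/h
|Q| = 73.853 kW = 73853 W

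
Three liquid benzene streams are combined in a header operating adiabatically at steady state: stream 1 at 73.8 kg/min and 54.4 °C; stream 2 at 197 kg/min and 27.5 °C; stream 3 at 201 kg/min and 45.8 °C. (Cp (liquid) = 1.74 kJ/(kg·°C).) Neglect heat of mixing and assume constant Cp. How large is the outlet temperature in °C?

No heat crosses the boundary, so H_out = H_in.
Σ ṁᵢCp,ᵢTᵢ = 73.8×1.74×54.4 + 197×1.74×27.5 + 201×1.74×45.8 = 32430
Σ ṁᵢCp,ᵢ = 73.8×1.74 + 197×1.74 + 201×1.74 = 820.93
T_out = 32430 / 820.93 = 39.504 °C

T_out = 39.5 °C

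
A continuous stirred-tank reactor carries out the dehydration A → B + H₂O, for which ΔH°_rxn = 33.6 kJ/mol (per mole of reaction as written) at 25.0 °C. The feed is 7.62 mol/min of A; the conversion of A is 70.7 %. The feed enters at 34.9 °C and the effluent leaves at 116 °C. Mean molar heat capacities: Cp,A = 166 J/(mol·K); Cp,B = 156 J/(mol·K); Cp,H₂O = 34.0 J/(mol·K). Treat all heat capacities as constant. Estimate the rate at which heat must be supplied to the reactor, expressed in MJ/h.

Extent of reaction ξ = 0.707 × 7.62 = 5.3873 mol/min
Reaction term: ξ·ΔH°_rxn = 5.3873 × 33.6 = 181.01 kJ/min
Sensible, feed 34.9→25 °C: -12.523 kJ/min
Outlet flows (mol/min): A 2.2327, B 5.3873, H₂O 5.3873
Sensible, products 25→116 °C: 126.87 kJ/min
Q = ΔH = 295.37 kJ/min = 4.9228 kW
Heat supplied = 17.722 MJ/h

Q_in = 17.7 MJ/h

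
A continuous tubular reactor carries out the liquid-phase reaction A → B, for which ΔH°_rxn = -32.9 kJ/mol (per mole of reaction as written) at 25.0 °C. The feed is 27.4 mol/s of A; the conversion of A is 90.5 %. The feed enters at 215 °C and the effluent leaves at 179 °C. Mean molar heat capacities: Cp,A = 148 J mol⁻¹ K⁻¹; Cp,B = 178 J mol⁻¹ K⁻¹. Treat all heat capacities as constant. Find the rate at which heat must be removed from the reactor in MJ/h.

Extent of reaction ξ = 0.905 × 27.4 = 24.797 mol/s
Reaction term: ξ·ΔH°_rxn = 24.797 × -32.9 = -815.82 kJ/s
Sensible, feed 215→25 °C: -770.49 kJ/s
Outlet flows (mol/s): A 2.603, B 24.797
Sensible, products 25→179 °C: 739.06 kJ/s
Q = ΔH = -847.25 kJ/s = -847.25 kW
Heat removed = 3050.1 MJ/h

Q_out = 3050 MJ/h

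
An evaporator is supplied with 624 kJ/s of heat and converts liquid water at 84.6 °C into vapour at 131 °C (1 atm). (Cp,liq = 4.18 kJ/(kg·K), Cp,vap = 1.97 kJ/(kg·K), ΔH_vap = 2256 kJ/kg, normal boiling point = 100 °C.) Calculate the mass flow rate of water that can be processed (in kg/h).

ṁ = 943 kg/h

Δh = 4.18×(100−84.6) + 2256 + 1.97×(131−100) = 2381.4 kJ/kg
Q = 624 kJ/s = 624 kJ/s = 2.2464e+06 kJ/h
ṁ = Q/Δh = 2.2464e+06 / 2381.4 = 943.29 kg/h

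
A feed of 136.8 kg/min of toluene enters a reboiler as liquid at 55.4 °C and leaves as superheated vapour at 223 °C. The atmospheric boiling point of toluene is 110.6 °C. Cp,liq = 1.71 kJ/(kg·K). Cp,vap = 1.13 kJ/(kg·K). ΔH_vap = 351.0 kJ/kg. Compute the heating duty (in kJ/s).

Q = 1310 kJ/s

liquid 55.4→110.6 °C: 94.392 kJ/kg
vaporisation at 110.6 °C: 351 kJ/kg
vapour 110.6→223 °C: 127.01 kJ/kg
Δh = 94.392 + 351 + 127.01 = 572.4 kJ/kg
Q = ṁ·Δh = 136.8 kg/min × 572.4 kJ/kg = 78305 kJ/min
|Q| = 1305.1 kW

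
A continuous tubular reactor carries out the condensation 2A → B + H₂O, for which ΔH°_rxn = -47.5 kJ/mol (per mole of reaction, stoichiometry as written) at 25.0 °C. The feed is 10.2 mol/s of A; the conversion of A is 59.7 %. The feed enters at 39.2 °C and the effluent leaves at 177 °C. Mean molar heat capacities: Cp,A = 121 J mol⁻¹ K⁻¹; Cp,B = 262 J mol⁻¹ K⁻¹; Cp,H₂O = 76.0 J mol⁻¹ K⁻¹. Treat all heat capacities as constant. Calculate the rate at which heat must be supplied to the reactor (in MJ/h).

Q_in = 252 MJ/h

Extent of reaction ξ = 0.597 × 10.2 / 2 = 3.0447 mol/s
Reaction term: ξ·ΔH°_rxn = 3.0447 × -47.5 = -144.62 kJ/s
Sensible, feed 39.2→25 °C: -17.526 kJ/s
Outlet flows (mol/s): A 4.1106, B 3.0447, H₂O 3.0447
Sensible, products 25→177 °C: 232.03 kJ/s
Q = ΔH = 69.878 kJ/s = 69.878 kW
Heat supplied = 251.56 MJ/h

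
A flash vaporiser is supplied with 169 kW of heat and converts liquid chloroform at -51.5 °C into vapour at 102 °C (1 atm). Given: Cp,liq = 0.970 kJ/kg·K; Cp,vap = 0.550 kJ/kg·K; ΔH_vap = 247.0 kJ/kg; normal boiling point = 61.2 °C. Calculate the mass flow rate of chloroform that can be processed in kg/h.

ṁ = 1610 kg/h

Δh = 0.970×(61.2−-51.5) + 247.0 + 0.550×(102−61.2) = 378.76 kJ/kg
Q = 169 kW = 169 kJ/s = 608400 kJ/h
ṁ = Q/Δh = 608400 / 378.76 = 1606.3 kg/h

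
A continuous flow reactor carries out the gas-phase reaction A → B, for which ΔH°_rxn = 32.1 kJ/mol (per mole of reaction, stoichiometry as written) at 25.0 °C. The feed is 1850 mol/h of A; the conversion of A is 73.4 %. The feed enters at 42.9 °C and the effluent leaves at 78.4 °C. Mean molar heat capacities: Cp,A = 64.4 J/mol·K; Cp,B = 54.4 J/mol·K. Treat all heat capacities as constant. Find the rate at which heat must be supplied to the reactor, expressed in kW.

Q_in = 13.1 kW

Extent of reaction ξ = 0.734 × 1850 = 1357.9 mol/h
Reaction term: ξ·ΔH°_rxn = 1357.9 × 32.1 = 43589 kJ/h
Sensible, feed 42.9→25 °C: -2132.6 kJ/h
Outlet flows (mol/h): A 492.1, B 1357.9
Sensible, products 25→78.4 °C: 5637 kJ/h
Q = ΔH = 47093 kJ/h = 13.081 kW
Heat supplied = 13.081 kW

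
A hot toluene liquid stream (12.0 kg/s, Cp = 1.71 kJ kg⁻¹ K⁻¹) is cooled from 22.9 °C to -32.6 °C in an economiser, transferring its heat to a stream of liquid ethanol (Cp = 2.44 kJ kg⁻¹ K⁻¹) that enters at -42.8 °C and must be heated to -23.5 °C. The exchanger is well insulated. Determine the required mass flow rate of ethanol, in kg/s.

ṁ_c = 24.2 kg/s

Heat released by hot stream: Q = 12.0 × 1.71 × (22.9 − -32.6) = 1138.9 kJ/s
Energy balance on cold side (adiabatic exchanger): Q = ṁ_c·Cp_c·(T_c,out − T_c,in)
ṁ_c = 1138.9 / [2.44 × (-23.5 − -42.8)] = 24.184 kg/s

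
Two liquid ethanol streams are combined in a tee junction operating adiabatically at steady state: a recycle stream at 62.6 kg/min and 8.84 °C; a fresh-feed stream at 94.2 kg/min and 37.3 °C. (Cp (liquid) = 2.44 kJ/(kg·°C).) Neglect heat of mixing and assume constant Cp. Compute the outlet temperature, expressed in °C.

No heat crosses the boundary, so H_out = H_in.
Σ ṁᵢCp,ᵢTᵢ = 62.6×2.44×8.84 + 94.2×2.44×37.3 = 9923.6
Σ ṁᵢCp,ᵢ = 62.6×2.44 + 94.2×2.44 = 382.59
T_out = 9923.6 / 382.59 = 25.938 °C

T_out = 25.9 °C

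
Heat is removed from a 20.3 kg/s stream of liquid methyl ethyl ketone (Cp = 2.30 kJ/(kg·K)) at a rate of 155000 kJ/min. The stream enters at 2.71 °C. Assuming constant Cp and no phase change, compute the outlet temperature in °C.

Q = 155000 kJ/min = 2583.3 kJ/s
ΔT = Q/(ṁ·Cp) = 2583.3/(20.3×2.30) = 55.329 K
T_out = 2.71 − 55.329 = -52.619 °C

T_out = -52.6 °C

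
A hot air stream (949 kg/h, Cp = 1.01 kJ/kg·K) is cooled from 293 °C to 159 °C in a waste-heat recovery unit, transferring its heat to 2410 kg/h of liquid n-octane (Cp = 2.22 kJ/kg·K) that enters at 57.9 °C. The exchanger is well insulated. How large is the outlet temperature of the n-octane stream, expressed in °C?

Heat released by hot stream: Q = 949 × 1.01 × (293 − 159) = 128440 kJ/h
Energy balance on cold side (adiabatic exchanger): Q = ṁ_c·Cp_c·(T_c,out − T_c,in)
T_c,out = 57.9 + 128440/(2410 × 2.22) = 81.906 °C

T_c,out = 81.9 °C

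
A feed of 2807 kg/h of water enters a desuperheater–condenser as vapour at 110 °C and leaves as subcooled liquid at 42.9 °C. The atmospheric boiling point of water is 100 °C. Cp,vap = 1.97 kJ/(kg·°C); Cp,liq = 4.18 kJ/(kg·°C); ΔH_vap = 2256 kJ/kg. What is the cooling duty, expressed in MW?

Q_c = 1.96 MW

vapour 110→100 °C: -19.7 kJ/kg
condensation at 100 °C: -2256 kJ/kg
liquid 100→42.9 °C: -238.68 kJ/kg
Δh = -19.7 + -2256 + -238.68 = -2514.4 kJ/kg
Q = ṁ·Δh = 2807 kg/h × -2514.4 kJ/kg = -7.0579e+06 kJ/h
|Q| = 1960.5 kW = 1.9605 MW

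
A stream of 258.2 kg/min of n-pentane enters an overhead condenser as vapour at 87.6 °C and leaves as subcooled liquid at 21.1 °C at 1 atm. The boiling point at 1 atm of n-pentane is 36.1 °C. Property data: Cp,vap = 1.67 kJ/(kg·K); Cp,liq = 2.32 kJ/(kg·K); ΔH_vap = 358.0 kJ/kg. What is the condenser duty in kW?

Q_c = 2060 kW

vapour 87.6→36.1 °C: -86.005 kJ/kg
condensation at 36.1 °C: -358 kJ/kg
liquid 36.1→21.1 °C: -34.8 kJ/kg
Δh = -86.005 + -358 + -34.8 = -478.8 kJ/kg
Q = ṁ·Δh = 258.2 kg/min × -478.8 kJ/kg = -123630 kJ/min
|Q| = 2060.5 kW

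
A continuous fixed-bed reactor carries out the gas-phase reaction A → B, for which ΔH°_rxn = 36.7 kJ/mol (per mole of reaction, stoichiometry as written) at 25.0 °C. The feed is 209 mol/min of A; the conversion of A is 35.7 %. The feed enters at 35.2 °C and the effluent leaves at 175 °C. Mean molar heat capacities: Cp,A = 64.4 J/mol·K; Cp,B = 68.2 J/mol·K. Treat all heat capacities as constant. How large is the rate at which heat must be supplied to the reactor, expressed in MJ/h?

Extent of reaction ξ = 0.357 × 209 = 74.613 mol/min
Reaction term: ξ·ΔH°_rxn = 74.613 × 36.7 = 2738.3 kJ/min
Sensible, feed 35.2→25 °C: -137.29 kJ/min
Outlet flows (mol/min): A 134.39, B 74.613
Sensible, products 25→175 °C: 2061.5 kJ/min
Q = ΔH = 4662.5 kJ/min = 77.708 kW
Heat supplied = 279.75 MJ/h

Q_in = 280 MJ/h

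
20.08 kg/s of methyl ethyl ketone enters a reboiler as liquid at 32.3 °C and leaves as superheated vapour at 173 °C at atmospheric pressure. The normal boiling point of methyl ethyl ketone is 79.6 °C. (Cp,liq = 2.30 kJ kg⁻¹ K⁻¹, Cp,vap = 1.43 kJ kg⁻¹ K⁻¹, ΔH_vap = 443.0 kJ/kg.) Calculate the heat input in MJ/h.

Q = 49500 MJ/h

liquid 32.3→79.6 °C: 108.79 kJ/kg
vaporisation at 79.6 °C: 443 kJ/kg
vapour 79.6→173 °C: 133.56 kJ/kg
Δh = 108.79 + 443 + 133.56 = 685.35 kJ/kg
Q = ṁ·Δh = 20.08 kg/s × 685.35 kJ/kg = 13762 kJ/s
|Q| = 13762 kW = 49543 MJ/h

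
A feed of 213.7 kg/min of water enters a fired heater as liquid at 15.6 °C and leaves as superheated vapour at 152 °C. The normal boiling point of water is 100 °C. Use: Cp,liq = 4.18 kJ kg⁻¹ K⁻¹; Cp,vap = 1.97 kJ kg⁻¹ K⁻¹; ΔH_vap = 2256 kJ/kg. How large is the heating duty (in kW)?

Q = 9660 kW

liquid 15.6→100 °C: 352.79 kJ/kg
vaporisation at 100 °C: 2256 kJ/kg
vapour 100→152 °C: 102.44 kJ/kg
Δh = 352.79 + 2256 + 102.44 = 2711.2 kJ/kg
Q = ṁ·Δh = 213.7 kg/min × 2711.2 kJ/kg = 579390 kJ/min
|Q| = 9656.5 kW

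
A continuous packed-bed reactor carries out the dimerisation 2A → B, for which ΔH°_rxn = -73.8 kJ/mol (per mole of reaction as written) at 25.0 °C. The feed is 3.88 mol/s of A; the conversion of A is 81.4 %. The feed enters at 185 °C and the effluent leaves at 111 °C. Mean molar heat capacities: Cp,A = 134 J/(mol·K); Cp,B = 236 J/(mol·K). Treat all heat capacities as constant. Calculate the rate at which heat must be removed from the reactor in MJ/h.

Q_out = 574 MJ/h

Extent of reaction ξ = 0.814 × 3.88 / 2 = 1.5792 mol/s
Reaction term: ξ·ΔH°_rxn = 1.5792 × -73.8 = -116.54 kJ/s
Sensible, feed 185→25 °C: -83.187 kJ/s
Outlet flows (mol/s): A 0.72168, B 1.5792
Sensible, products 25→111 °C: 40.367 kJ/s
Q = ΔH = -159.36 kJ/s = -159.36 kW
Heat removed = 573.7 MJ/h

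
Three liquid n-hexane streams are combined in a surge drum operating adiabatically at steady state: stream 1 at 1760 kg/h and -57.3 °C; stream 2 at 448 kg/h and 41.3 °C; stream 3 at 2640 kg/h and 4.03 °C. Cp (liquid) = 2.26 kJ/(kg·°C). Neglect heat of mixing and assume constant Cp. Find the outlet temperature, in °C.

T_out = -14.8 °C

No heat crosses the boundary, so H_out = H_in.
T_out = Σ ṁᵢCp,ᵢTᵢ / Σ ṁᵢCp,ᵢ
      = -162060 / 10956 = -14.791 °C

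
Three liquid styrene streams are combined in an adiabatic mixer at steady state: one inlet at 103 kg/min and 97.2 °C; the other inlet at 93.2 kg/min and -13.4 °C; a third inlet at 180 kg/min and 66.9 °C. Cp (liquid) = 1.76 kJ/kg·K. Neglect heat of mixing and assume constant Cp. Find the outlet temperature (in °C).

T_out = 55.3 °C

No heat crosses the boundary, so H_out = H_in.
T_out = Σ ṁᵢCp,ᵢTᵢ / Σ ṁᵢCp,ᵢ
      = 36616 / 662.11 = 55.302 °C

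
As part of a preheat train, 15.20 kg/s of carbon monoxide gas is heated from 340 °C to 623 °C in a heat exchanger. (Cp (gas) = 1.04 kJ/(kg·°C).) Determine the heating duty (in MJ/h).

Q = 16100 MJ/h

Q = ṁ·Cp·ΔT = 15.20 × 1.04 × (623 − 340) = 4473.7 kJ/s
Heating duty = 16105 MJ/h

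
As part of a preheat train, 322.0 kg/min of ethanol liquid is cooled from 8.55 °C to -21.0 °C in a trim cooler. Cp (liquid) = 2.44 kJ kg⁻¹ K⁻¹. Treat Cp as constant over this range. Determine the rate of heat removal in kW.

Q_c = 387 kW

Q = ṁ·Cp·ΔT = 322.0 × 2.44 × (-21.0 − 8.55) = -23217 kJ/min
Converting: 23217 / 60 s = 386.95 kW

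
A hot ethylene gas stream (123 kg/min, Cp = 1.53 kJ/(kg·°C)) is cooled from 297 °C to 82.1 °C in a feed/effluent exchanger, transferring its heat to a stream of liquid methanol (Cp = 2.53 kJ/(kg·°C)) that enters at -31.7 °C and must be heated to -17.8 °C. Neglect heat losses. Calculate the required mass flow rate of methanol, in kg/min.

ṁ_c = 1150 kg/min

Heat released by hot stream: Q = 123 × 1.53 × (297 − 82.1) = 40442 kJ/min
Energy balance on cold side (adiabatic exchanger): Q = ṁ_c·Cp_c·(T_c,out − T_c,in)
ṁ_c = 40442 / [2.53 × (-17.8 − -31.7)] = 1150 kg/min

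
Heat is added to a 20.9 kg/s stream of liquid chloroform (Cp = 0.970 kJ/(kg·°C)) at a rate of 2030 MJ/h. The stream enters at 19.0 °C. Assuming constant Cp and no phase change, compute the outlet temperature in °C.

Q = 2030 MJ/h = 563.89 kJ/s
ΔT = Q/(ṁ·Cp) = 563.89/(20.9×0.970) = 27.815 K
T_out = 19.0 + 27.815 = 46.815 °C

T_out = 46.8 °C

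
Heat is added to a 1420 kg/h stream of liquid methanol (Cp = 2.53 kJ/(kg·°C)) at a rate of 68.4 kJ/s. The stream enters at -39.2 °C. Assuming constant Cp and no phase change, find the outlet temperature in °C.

Q = 68.4 kJ/s = 246240 kJ/h
ΔT = Q/(ṁ·Cp) = 246240/(1420×2.53) = 68.541 K
T_out = -39.2 + 68.541 = 29.341 °C

T_out = 29.3 °C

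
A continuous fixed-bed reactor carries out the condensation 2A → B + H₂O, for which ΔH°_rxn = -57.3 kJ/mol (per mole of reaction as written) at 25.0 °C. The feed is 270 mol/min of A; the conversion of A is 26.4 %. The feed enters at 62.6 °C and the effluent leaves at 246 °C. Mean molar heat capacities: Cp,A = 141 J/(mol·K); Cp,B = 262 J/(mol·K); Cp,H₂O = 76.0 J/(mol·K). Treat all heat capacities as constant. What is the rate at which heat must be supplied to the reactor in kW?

Q_in = 89.7 kW

Extent of reaction ξ = 0.264 × 270 / 2 = 35.64 mol/min
Reaction term: ξ·ΔH°_rxn = 35.64 × -57.3 = -2042.2 kJ/min
Sensible, feed 62.6→25 °C: -1431.4 kJ/min
Outlet flows (mol/min): A 198.72, B 35.64, H₂O 35.64
Sensible, products 25→246 °C: 8854.6 kJ/min
Q = ΔH = 5380.9 kJ/min = 89.682 kW
Heat supplied = 89.682 kW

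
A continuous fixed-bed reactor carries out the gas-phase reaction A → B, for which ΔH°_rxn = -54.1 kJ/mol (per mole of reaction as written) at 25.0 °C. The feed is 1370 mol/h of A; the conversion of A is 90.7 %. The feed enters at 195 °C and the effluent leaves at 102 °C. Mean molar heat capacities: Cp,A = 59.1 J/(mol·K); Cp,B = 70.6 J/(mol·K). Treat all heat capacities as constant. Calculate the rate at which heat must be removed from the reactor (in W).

Extent of reaction ξ = 0.907 × 1370 = 1242.6 mol/h
Reaction term: ξ·ΔH°_rxn = 1242.6 × -54.1 = -67224 kJ/h
Sensible, feed 195→25 °C: -13764 kJ/h
Outlet flows (mol/h): A 127.41, B 1242.6
Sensible, products 25→102 °C: 7334.8 kJ/h
Q = ΔH = -73654 kJ/h = -20.459 kW
Heat removed = 20459 W

Q_out = 20500 W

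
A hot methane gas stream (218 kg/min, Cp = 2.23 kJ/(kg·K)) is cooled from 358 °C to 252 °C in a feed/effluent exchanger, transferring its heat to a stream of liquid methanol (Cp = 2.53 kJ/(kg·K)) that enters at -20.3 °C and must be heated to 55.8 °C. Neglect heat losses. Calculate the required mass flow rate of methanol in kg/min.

ṁ_c = 268 kg/min

Heat released by hot stream: Q = 218 × 2.23 × (358 − 252) = 51531 kJ/min
Energy balance on cold side (adiabatic exchanger): Q = ṁ_c·Cp_c·(T_c,out − T_c,in)
ṁ_c = 51531 / [2.53 × (55.8 − -20.3)] = 267.65 kg/min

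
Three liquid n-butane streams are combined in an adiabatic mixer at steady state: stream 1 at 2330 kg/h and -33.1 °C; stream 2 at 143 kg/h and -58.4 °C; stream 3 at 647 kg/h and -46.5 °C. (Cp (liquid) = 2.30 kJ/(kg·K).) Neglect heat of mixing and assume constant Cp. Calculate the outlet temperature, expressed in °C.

Energy balance with Q = 0: Σ ṁᵢCp,ᵢ(T_out − Tᵢ) = 0
T_out = Σ ṁᵢCp,ᵢTᵢ / Σ ṁᵢCp,ᵢ
      = -265790 / 7176 = -37.038 °C

T_out = -37.0 °C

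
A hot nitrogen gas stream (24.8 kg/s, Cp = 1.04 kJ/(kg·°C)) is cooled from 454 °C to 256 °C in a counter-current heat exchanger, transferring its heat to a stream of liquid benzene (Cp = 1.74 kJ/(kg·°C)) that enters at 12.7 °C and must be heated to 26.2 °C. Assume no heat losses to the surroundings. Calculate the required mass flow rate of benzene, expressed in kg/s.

Heat released by hot stream: Q = 24.8 × 1.04 × (454 − 256) = 5106.8 kJ/s
Energy balance on cold side (adiabatic exchanger): Q = ṁ_c·Cp_c·(T_c,out − T_c,in)
ṁ_c = 5106.8 / [1.74 × (26.2 − 12.7)] = 217.4 kg/s

ṁ_c = 217 kg/s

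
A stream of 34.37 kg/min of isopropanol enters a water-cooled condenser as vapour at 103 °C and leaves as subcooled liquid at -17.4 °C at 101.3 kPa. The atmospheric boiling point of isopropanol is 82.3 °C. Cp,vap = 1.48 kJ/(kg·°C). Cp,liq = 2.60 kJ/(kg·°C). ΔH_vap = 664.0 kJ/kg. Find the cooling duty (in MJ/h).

vapour 103→82.3 °C: -30.636 kJ/kg
condensation at 82.3 °C: -664 kJ/kg
liquid 82.3→-17.4 °C: -259.22 kJ/kg
Δh = -30.636 + -664 + -259.22 = -953.86 kJ/kg
Q = ṁ·Δh = 34.37 kg/min × -953.86 kJ/kg = -32784 kJ/min
|Q| = 546.4 kW = 1967 MJ/h

Q_c = 1970 MJ/h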